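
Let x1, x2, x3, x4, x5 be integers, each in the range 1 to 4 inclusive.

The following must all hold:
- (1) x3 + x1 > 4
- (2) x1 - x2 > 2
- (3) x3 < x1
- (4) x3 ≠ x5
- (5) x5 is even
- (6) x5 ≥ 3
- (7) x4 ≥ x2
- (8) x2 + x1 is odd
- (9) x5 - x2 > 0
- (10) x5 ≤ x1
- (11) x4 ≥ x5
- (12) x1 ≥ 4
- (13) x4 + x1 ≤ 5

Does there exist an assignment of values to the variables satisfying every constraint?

From constraints 6 and 11: x4 ≥ x5 ≥ 3. From constraint 12: x1 ≥ 4. Hence x4 + x1 ≥ 7. But constraint 13 requires x4 + x1 ≤ 5, and 5 < 7. Contradiction.

Unsatisfiable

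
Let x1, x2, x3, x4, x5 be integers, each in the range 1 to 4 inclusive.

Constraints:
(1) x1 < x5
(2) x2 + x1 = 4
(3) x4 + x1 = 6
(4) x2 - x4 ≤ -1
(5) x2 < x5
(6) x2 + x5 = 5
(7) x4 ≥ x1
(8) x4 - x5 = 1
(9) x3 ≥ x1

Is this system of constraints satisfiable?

Satisfiable

One satisfying assignment is x1 = 2, x2 = 2, x3 = 4, x4 = 4, x5 = 3.
For the less obvious constraints — constraint 2: x2 + x1 = 4; constraint 3: x4 + x1 = 6; constraint 4: x2 - x4 = -2 — and the others hold by inspection.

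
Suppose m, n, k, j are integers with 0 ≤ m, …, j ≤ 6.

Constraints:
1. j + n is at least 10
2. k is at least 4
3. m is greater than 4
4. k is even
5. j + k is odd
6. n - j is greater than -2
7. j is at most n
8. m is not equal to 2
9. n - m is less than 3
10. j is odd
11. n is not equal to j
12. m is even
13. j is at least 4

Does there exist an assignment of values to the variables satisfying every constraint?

The assignment m = 6, n = 6, k = 6, j = 5 works:
  constraint 1 holds since j + n = 11.
  constraint 6 holds since n - j = 1.
  constraint 9 holds since n - m = 0.
The rest check out directly.

Satisfiable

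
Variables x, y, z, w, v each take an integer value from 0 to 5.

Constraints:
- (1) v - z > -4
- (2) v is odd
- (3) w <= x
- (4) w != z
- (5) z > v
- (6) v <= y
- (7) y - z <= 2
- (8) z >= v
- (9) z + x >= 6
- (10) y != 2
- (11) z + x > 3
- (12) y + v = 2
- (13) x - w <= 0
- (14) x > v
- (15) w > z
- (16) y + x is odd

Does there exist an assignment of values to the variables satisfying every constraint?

Satisfiable

One satisfying assignment is x = 4, y = 1, z = 2, w = 4, v = 1.
For the less obvious constraints — constraint 1: v - z = -1; constraint 7: y - z = -1; constraint 9: z + x = 6 — and the others hold by inspection.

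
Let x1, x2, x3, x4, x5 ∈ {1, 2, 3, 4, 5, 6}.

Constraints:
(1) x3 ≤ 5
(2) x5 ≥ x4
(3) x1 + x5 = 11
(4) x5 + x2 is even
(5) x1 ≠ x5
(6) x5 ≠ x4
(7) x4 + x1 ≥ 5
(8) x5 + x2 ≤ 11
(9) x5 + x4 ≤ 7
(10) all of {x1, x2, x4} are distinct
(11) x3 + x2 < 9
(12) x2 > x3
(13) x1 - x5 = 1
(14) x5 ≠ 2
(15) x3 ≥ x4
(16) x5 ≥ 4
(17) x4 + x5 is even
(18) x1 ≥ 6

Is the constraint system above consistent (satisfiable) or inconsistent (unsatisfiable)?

Try x1 = 6, x2 = 5, x3 = 3, x4 = 1, x5 = 5.
Check constraint 3: x1 + x5 = 11; constraint 7: x4 + x1 = 7; constraint 8: x5 + x2 = 10. The remaining constraints are straightforward to verify.

Satisfiable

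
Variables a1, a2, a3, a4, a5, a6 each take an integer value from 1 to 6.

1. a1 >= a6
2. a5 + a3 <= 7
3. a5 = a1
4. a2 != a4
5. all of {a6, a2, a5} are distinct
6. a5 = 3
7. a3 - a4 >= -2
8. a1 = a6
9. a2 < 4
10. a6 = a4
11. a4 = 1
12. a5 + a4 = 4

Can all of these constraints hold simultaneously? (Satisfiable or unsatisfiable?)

Unsatisfiable

Constraint 6 fixes a5 = 3 and constraint 11 fixes a4 = 1. Constraints 3, 8, and 10 give a5 = a1 = a6 = a4, so a5 = a4. But 3 ≠ 1 — contradiction.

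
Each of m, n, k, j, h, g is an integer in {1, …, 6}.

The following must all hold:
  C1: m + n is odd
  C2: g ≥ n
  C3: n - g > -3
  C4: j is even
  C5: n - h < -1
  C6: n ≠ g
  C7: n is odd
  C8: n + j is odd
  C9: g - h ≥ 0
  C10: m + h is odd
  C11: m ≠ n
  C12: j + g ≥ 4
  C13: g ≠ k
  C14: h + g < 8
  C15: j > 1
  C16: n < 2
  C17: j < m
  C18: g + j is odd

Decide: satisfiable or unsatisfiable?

Satisfiable

One satisfying assignment is m = 4, n = 1, k = 6, j = 2, h = 3, g = 3.
For the less obvious constraints — constraint 3: n - g = -2; constraint 5: n - h = -2; constraint 9: g - h = 0 — and the others hold by inspection.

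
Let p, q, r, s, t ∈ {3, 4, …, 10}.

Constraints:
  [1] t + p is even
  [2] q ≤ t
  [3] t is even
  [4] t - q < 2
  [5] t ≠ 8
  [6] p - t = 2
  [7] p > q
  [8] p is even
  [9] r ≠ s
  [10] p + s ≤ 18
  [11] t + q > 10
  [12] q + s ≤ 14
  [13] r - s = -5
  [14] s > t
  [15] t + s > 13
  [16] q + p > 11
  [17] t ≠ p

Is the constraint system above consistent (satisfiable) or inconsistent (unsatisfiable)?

Satisfiable

Try p = 8, q = 6, r = 3, s = 8, t = 6.
Check constraint 4: t - q = 0; constraint 6: p - t = 2. The remaining constraints are straightforward to verify.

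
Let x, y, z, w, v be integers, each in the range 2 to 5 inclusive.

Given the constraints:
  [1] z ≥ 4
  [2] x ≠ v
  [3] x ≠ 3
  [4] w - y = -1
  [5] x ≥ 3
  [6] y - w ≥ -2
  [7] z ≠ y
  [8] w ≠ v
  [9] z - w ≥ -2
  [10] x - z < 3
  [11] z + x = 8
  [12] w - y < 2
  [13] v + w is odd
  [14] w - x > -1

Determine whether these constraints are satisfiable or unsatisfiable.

The assignment x = 4, y = 5, z = 4, w = 4, v = 3 works:
  constraint 4 holds since w - y = -1.
  constraint 6 holds since y - w = 1.
  constraint 9 holds since z - w = 0.
The rest check out directly.

Satisfiable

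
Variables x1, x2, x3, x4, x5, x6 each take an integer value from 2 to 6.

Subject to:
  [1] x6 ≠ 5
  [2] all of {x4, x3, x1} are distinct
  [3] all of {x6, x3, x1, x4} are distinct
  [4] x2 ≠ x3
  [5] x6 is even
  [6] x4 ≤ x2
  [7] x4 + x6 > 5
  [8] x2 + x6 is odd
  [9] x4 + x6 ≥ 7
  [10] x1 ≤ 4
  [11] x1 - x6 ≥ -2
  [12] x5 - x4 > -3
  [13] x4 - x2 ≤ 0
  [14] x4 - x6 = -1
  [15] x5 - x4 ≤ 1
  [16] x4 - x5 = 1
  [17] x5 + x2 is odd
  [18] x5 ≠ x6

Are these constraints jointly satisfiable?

Try x1 = 2, x2 = 3, x3 = 6, x4 = 3, x5 = 2, x6 = 4.
Check constraint 7: x4 + x6 = 7; constraint 9: x4 + x6 = 7. The remaining constraints are straightforward to verify.

Satisfiable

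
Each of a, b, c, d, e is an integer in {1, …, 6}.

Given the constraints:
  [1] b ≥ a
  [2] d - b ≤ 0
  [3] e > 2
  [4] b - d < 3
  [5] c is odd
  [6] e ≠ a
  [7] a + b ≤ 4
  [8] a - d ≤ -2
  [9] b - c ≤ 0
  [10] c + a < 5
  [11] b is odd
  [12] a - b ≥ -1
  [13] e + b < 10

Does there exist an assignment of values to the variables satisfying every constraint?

Constraints 2, 8, and 12 give d − a ≥ 2, a − b ≥ -1, b − d ≥ 0.
Adding all 3 inequalities: the left sides telescope to 0, and the right sides sum to 2 + (-1) + 0 = 1. So 0 ≥ 1, which is false.

Unsatisfiable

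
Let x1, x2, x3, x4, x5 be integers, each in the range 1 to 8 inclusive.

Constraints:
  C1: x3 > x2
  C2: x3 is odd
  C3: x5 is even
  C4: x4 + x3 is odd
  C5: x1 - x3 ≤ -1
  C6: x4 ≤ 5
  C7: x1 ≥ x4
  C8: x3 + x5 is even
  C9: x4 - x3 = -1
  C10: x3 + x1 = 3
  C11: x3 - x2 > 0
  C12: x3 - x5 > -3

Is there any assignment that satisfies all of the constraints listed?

Unsatisfiable

Constraint 2 makes x3 odd and constraint 3 makes x5 even, so x3 + x5 must be odd. Constraint 8 says x3 + x5 is even — contradiction.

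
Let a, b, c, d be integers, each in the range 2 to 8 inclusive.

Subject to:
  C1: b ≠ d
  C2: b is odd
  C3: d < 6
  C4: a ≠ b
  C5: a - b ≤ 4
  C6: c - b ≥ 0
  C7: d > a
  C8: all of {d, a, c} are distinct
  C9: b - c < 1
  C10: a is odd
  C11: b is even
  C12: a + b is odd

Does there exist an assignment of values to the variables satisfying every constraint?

Unsatisfiable

Constraint 10 makes a odd and constraint 2 makes b odd, so a + b must be even. Constraint 12 says a + b is odd — contradiction.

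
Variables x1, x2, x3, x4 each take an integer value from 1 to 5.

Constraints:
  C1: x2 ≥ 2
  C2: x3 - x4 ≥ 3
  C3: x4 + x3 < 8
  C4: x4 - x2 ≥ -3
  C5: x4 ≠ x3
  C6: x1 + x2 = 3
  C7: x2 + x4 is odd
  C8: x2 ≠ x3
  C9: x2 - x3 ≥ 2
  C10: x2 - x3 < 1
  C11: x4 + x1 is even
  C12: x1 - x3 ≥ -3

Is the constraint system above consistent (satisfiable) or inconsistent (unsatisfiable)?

Constraints 2, 4, and 9 give x3 − x4 ≥ 3, x4 − x2 ≥ -3, x2 − x3 ≥ 2.
Adding all 3 inequalities: the left sides telescope to 0, and the right sides sum to 3 + (-3) + 2 = 2. So 0 ≥ 2, which is false.

Unsatisfiable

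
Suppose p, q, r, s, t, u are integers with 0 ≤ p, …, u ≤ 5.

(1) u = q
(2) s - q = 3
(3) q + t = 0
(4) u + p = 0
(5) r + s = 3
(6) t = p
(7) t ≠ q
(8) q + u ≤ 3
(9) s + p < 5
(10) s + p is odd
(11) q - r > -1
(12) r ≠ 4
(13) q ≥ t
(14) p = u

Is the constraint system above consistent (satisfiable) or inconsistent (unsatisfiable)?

Unsatisfiable

From constraints 1, 6, and 14, t = p = u = q, so t = q. But constraint 7 says t ≠ q. Contradiction.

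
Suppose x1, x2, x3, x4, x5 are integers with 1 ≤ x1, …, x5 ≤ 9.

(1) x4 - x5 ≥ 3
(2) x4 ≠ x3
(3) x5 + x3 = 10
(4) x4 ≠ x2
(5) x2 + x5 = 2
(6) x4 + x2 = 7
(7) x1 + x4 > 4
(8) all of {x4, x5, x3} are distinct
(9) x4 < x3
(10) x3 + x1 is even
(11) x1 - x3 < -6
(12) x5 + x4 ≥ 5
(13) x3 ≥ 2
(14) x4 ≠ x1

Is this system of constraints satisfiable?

Try x1 = 1, x2 = 1, x3 = 9, x4 = 6, x5 = 1.
Check constraint 1: x4 - x5 = 5; constraint 3: x5 + x3 = 10. The remaining constraints are straightforward to verify.

Satisfiable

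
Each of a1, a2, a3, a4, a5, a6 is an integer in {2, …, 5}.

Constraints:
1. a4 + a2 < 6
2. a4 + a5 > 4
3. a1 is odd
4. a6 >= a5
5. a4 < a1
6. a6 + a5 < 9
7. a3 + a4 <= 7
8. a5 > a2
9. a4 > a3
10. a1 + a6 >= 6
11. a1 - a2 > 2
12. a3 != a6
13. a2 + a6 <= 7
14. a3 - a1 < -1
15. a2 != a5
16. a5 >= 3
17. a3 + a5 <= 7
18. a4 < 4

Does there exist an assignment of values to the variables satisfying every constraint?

Satisfiable

Setting (a1, a2, a3, a4, a5, a6) = (5, 2, 2, 3, 3, 4) satisfies everything: constraint 1: a4 + a2 = 5; constraint 2: a4 + a5 = 6; constraint 6: a6 + a5 = 7, and the others follow.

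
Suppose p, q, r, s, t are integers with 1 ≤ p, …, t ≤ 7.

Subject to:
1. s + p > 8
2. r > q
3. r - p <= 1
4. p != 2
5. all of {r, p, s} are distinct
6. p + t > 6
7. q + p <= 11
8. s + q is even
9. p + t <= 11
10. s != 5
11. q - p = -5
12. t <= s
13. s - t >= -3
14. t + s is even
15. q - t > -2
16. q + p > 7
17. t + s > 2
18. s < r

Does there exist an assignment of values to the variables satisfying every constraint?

One satisfying assignment is p = 7, q = 2, r = 6, s = 2, t = 2.
For the less obvious constraints — constraint 1: s + p = 9; constraint 3: r - p = -1 — and the others hold by inspection.

Satisfiable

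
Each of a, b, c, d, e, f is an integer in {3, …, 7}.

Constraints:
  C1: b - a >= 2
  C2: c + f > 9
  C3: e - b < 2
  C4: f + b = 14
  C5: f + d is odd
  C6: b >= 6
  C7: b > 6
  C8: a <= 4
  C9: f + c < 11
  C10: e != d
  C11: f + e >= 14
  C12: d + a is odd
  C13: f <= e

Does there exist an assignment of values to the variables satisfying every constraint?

Satisfiable

Take a = 3, b = 7, c = 3, d = 6, e = 7, f = 7. Then constraint 1: b - a = 4; constraint 2: c + f = 10; constraint 3: e - b = 0, and every other listed constraint is also met.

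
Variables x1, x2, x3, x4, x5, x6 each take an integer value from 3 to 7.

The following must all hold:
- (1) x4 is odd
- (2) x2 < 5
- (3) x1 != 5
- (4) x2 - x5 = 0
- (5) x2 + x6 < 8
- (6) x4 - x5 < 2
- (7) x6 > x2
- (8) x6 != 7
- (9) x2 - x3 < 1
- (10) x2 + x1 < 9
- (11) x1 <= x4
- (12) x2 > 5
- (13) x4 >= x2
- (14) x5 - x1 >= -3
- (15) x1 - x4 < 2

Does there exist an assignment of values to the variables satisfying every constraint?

Unsatisfiable

From constraint 12: x2 ≥ 6. From constraint 2: x2 ≤ 4. But 4 < 6, so no value of x2 works.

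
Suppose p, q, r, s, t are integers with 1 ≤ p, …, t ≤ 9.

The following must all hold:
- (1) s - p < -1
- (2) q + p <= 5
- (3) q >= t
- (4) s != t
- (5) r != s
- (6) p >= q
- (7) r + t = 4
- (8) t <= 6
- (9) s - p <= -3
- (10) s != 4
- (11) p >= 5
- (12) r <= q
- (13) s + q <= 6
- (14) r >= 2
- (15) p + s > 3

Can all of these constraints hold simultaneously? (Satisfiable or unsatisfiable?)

From constraints 12 and 14: q ≥ r ≥ 2. From constraint 11: p ≥ 5. Hence q + p ≥ 7. But constraint 2 requires q + p ≤ 5, and 5 < 7. Contradiction.

Unsatisfiable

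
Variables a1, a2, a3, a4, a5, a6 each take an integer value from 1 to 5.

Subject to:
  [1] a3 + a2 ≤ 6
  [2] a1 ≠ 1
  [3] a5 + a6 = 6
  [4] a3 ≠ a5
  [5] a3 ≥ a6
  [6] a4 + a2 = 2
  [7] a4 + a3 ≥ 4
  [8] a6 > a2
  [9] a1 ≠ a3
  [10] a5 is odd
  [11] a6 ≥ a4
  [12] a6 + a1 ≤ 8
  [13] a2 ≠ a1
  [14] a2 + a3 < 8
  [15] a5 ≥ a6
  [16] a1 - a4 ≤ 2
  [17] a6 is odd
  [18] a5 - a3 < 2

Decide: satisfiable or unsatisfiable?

Satisfiable

One satisfying assignment is a1 = 3, a2 = 1, a3 = 4, a4 = 1, a5 = 3, a6 = 3.
For the less obvious constraints — constraint 1: a3 + a2 = 5; constraint 3: a5 + a6 = 6; constraint 6: a4 + a2 = 2 — and the others hold by inspection.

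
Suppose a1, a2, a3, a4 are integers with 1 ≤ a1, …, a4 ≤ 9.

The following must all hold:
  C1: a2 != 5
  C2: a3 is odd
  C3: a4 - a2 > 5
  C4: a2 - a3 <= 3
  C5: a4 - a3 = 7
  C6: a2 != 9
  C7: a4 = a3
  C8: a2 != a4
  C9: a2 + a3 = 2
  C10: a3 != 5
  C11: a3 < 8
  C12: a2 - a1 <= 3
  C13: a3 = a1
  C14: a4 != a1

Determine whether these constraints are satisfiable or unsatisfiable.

From constraints 7 and 13, a4 = a3 = a1, so a4 = a1. But constraint 14 says a4 ≠ a1. Contradiction.

Unsatisfiable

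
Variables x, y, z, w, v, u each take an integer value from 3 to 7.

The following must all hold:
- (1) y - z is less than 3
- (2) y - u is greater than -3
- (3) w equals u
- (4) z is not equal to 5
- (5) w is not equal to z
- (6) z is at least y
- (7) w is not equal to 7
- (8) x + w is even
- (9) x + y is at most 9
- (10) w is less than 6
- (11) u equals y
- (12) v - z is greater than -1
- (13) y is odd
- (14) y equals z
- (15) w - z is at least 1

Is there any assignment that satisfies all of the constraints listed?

Unsatisfiable

From constraints 3, 11, and 14, w = u = y = z, so w = z. But constraint 5 says w ≠ z. Contradiction.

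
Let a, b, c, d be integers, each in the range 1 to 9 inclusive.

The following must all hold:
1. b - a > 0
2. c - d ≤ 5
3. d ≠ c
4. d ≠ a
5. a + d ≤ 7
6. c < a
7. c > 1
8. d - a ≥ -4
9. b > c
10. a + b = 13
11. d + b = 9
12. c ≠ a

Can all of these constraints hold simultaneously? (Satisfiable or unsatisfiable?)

Satisfiable

Try a = 5, b = 8, c = 3, d = 1.
Check constraint 1: b - a = 3; constraint 2: c - d = 2. The remaining constraints are straightforward to verify.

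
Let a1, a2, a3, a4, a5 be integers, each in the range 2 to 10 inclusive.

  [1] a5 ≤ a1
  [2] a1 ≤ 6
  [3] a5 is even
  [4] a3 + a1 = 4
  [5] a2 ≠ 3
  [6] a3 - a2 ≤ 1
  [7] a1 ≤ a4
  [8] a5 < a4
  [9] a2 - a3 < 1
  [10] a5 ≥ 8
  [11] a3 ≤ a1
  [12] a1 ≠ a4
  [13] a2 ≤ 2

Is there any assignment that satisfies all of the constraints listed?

From constraints 1 and 10: a1 ≥ a5 and a5 ≥ 8, so a1 ≥ 8. From constraint 2: a1 ≤ 6. But 6 < 8, so no value of a1 works.

Unsatisfiable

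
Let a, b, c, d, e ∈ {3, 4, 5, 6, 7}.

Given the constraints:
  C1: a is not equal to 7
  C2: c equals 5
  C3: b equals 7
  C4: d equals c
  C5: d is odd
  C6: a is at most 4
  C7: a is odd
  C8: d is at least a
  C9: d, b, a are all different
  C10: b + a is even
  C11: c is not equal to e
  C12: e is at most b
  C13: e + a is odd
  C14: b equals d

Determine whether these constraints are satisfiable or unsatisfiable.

Unsatisfiable

Constraint 3 fixes b = 7 and constraint 2 fixes c = 5. Constraints 4 and 14 give b = d = c, so b = c. But 7 ≠ 5 — contradiction.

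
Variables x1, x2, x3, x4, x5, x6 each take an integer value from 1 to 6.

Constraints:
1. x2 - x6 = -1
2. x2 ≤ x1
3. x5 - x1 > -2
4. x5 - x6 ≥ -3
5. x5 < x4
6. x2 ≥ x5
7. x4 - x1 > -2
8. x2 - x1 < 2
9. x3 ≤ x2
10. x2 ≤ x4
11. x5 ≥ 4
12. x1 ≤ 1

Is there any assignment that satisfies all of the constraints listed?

From constraints 6 and 11: x2 ≥ x5 and x5 ≥ 4, so x2 ≥ 4. From constraints 2 and 12: x2 ≤ x1 and x1 ≤ 1, so x2 ≤ 1. But 1 < 4, so no value of x2 works.

Unsatisfiable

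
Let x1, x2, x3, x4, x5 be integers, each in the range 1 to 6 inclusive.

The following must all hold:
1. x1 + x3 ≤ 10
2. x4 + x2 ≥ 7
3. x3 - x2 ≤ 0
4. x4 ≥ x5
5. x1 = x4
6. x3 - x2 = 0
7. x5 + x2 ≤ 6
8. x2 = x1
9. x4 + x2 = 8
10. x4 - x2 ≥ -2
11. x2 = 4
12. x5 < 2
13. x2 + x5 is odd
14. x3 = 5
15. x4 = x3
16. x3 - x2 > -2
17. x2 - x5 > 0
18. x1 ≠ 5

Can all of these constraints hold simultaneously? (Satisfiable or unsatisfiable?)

Constraint 11 fixes x2 = 4 and constraint 14 fixes x3 = 5. Constraints 5, 8, and 15 give x2 = x1 = x4 = x3, so x2 = x3. But 4 ≠ 5 — contradiction.

Unsatisfiable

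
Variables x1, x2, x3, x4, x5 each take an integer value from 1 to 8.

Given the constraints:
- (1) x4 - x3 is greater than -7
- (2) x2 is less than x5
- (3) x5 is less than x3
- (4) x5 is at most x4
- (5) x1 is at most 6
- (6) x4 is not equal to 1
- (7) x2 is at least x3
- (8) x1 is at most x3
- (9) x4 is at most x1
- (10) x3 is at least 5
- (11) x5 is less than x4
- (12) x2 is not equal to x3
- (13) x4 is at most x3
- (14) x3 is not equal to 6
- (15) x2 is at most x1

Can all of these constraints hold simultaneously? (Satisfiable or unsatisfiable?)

Constraints 2, 7, 8, 9, and 11 give x2 < x5, x5 < x4, x4 ≤ x1, x1 ≤ x3, x3 ≤ x2. Chaining: x2 < x5 < x4 ≤ x1 ≤ x3 ≤ x2, which forces x2 < x2 — impossible.

Unsatisfiable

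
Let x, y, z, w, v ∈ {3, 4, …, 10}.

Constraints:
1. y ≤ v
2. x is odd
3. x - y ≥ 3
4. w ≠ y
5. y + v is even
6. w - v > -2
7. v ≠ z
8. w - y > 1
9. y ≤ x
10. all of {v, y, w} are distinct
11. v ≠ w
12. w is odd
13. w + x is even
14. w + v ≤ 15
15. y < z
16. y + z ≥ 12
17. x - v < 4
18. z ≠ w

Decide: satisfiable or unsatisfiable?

Satisfiable

Take x = 9, y = 4, z = 10, w = 7, v = 6. Then constraint 3: x - y = 5; constraint 6: w - v = 1; constraint 8: w - y = 3, and every other listed constraint is also met.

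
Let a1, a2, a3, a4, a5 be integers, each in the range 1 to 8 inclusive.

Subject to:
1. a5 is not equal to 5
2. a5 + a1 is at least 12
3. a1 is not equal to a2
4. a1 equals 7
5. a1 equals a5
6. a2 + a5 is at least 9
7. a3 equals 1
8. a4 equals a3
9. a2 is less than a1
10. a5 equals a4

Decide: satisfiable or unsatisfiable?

Constraint 4 fixes a1 = 7 and constraint 7 fixes a3 = 1. Constraints 5, 8, and 10 give a1 = a5 = a4 = a3, so a1 = a3. But 7 ≠ 1 — contradiction.

Unsatisfiable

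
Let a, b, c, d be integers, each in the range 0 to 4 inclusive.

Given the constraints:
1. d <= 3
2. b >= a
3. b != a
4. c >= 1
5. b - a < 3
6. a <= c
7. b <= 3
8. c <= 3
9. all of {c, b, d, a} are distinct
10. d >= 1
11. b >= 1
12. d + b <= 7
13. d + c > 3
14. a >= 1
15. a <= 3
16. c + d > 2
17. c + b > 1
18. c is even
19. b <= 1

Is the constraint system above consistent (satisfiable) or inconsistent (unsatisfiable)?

Unsatisfiable

Constraints 1, 4, 7, 8, 10, 11, 14, and 15 confine each of c, b, d, a to the 3 values {1, …, 3}.
Constraint 9 requires all 4 of them to be distinct, but only 3 values are available — impossible by the pigeonhole principle.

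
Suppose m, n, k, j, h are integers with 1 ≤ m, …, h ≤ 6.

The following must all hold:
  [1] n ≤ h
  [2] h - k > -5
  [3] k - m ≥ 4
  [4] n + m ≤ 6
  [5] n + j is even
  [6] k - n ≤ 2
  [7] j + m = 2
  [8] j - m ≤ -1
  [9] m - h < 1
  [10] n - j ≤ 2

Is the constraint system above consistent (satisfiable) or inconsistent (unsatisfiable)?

Unsatisfiable

Constraints 3, 6, 8, and 10 give k − m ≥ 4, m − j ≥ 1, j − n ≥ -2, n − k ≥ -2.
Adding all 4 inequalities: the left sides telescope to 0, and the right sides sum to 4 + 1 + (-2) + (-2) = 1. So 0 ≥ 1, which is false.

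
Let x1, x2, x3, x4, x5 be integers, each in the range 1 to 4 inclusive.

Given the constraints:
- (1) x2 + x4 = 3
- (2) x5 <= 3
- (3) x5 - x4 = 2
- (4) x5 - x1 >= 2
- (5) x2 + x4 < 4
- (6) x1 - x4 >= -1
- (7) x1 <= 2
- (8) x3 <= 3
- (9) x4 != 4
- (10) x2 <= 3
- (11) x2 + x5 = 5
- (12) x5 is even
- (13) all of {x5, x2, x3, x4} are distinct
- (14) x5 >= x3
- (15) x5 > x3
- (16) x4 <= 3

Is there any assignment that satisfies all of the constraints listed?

Unsatisfiable

Constraints 2, 8, 10, and 16 confine each of x5, x2, x3, x4 to the 3 values {1, …, 3} (the domain already gives each ≥ 1).
Constraint 13 requires all 4 of them to be distinct, but only 3 values are available — impossible by the pigeonhole principle.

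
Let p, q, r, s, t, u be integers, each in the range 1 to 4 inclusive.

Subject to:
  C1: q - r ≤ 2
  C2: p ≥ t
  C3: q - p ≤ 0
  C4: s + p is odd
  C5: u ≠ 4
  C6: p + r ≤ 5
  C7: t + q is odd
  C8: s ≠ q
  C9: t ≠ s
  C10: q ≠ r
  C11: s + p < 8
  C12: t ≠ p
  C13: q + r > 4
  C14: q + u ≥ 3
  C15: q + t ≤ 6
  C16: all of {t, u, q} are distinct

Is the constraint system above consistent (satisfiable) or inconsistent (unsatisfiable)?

Satisfiable

Try p = 2, q = 2, r = 3, s = 3, t = 1, u = 3.
Check constraint 1: q - r = -1; constraint 3: q - p = 0; constraint 6: p + r = 5. The remaining constraints are straightforward to verify.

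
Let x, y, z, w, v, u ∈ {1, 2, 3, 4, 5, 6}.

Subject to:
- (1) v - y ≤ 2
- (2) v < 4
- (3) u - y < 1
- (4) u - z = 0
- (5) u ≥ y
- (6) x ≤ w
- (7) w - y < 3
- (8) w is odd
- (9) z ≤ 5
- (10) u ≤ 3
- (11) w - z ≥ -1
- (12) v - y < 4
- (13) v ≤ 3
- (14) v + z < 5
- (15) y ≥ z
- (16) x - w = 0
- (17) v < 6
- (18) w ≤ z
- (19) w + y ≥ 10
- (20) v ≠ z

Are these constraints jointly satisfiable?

From constraints 9 and 18: w ≤ z ≤ 5. From constraints 5 and 10: y ≤ u ≤ 3. Hence w + y ≤ 8. But constraint 19 requires w + y ≥ 10, and 10 > 8. Contradiction.

Unsatisfiable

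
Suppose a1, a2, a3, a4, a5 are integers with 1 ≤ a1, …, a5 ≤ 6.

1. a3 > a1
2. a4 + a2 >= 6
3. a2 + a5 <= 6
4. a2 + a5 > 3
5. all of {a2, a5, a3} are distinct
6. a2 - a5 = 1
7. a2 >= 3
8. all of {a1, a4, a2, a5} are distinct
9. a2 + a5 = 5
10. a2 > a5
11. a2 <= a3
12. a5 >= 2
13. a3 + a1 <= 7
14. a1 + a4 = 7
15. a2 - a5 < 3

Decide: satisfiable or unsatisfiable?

Setting (a1, a2, a3, a4, a5) = (1, 3, 5, 6, 2) satisfies everything: constraint 2: a4 + a2 = 9; constraint 3: a2 + a5 = 5, and the others follow.

Satisfiable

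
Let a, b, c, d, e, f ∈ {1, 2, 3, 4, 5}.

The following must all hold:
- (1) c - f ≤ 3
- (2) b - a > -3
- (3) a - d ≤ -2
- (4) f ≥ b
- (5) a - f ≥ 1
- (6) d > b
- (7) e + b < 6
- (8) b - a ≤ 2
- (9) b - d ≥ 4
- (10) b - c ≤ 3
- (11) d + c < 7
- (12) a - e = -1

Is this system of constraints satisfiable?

Constraints 1, 3, 5, 9, and 10 give d − a ≥ 2, a − f ≥ 1, f − c ≥ -3, c − b ≥ -3, b − d ≥ 4.
Adding all 5 inequalities: the left sides telescope to 0, and the right sides sum to 2 + 1 + (-3) + (-3) + 4 = 1. So 0 ≥ 1, which is false.

Unsatisfiable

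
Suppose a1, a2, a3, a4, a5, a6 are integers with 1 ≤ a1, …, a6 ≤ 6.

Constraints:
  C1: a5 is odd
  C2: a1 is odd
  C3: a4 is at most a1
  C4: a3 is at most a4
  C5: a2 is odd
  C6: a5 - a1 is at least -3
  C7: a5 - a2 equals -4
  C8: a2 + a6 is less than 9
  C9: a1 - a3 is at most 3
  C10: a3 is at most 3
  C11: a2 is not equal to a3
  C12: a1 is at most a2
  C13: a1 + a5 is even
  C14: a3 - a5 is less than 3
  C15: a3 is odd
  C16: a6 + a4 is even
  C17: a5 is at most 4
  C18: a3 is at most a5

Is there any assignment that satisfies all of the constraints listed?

Satisfiable

Try a1 = 3, a2 = 5, a3 = 1, a4 = 1, a5 = 1, a6 = 1.
Check constraint 6: a5 - a1 = -2; constraint 7: a5 - a2 = -4; constraint 8: a2 + a6 = 6. The remaining constraints are straightforward to verify.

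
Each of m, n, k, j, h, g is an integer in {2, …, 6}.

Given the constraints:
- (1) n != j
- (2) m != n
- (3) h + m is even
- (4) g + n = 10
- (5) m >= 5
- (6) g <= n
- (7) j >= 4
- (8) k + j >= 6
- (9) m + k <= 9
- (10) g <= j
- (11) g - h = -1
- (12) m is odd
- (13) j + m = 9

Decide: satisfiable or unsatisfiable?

Take m = 5, n = 6, k = 3, j = 4, h = 5, g = 4. Then constraint 4: g + n = 10; constraint 8: k + j = 7, and every other listed constraint is also met.

Satisfiable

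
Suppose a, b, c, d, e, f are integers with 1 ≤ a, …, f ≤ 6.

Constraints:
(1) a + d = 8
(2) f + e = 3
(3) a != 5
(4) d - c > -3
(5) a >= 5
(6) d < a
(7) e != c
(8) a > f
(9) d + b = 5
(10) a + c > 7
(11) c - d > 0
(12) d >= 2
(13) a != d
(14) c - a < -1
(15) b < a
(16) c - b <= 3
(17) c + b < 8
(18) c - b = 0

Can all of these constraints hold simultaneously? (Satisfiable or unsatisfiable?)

Satisfiable

Take a = 6, b = 3, c = 3, d = 2, e = 1, f = 2. Then constraint 1: a + d = 8; constraint 2: f + e = 3, and every other listed constraint is also met.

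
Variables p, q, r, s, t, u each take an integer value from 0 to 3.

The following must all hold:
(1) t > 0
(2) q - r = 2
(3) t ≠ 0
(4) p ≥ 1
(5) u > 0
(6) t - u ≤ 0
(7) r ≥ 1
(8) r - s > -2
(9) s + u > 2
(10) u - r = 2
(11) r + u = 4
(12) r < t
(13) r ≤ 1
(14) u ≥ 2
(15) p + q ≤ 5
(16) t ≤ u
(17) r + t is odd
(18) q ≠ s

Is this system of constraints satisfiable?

Take p = 1, q = 3, r = 1, s = 1, t = 2, u = 3. Then constraint 2: q - r = 2; constraint 6: t - u = -1, and every other listed constraint is also met.

Satisfiable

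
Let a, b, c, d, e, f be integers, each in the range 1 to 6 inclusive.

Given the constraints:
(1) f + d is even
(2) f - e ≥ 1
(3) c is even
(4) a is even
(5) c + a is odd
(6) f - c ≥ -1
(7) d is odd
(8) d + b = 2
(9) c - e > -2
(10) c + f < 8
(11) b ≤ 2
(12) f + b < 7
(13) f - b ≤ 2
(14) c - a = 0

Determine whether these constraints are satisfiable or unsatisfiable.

Unsatisfiable

Constraint 3 makes c even and constraint 4 makes a even, so c + a must be even. Constraint 5 says c + a is odd — contradiction.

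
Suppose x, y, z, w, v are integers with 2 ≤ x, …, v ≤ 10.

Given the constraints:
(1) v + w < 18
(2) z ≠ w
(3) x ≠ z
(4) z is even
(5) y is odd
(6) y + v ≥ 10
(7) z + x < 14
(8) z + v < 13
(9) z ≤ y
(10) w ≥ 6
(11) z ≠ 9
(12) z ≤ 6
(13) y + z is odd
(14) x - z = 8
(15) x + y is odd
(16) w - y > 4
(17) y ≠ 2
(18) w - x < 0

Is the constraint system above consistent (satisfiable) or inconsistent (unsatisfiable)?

Setting (x, y, z, w, v) = (10, 3, 2, 9, 8) satisfies everything: constraint 1: v + w = 17; constraint 6: y + v = 11, and the others follow.

Satisfiable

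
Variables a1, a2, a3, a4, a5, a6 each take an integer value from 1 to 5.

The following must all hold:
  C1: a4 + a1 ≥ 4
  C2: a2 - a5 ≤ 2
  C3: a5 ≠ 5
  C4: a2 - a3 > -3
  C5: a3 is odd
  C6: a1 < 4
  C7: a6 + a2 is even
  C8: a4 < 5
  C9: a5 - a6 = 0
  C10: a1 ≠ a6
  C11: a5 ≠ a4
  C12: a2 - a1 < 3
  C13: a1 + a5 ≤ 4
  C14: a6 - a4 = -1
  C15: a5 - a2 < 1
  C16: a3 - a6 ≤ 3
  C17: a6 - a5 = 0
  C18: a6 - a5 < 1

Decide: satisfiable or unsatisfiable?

Satisfiable

One satisfying assignment is a1 = 1, a2 = 3, a3 = 3, a4 = 4, a5 = 3, a6 = 3.
For the less obvious constraints — constraint 1: a4 + a1 = 5; constraint 2: a2 - a5 = 0 — and the others hold by inspection.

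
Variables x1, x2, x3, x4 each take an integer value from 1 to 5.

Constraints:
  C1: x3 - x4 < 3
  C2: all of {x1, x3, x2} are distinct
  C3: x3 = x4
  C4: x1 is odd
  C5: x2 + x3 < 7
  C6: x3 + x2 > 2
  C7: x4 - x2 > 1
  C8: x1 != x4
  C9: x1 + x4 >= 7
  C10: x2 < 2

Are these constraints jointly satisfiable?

Setting (x1, x2, x3, x4) = (3, 1, 4, 4) satisfies everything: constraint 1: x3 - x4 = 0; constraint 5: x2 + x3 = 5; constraint 6: x3 + x2 = 5, and the others follow.

Satisfiable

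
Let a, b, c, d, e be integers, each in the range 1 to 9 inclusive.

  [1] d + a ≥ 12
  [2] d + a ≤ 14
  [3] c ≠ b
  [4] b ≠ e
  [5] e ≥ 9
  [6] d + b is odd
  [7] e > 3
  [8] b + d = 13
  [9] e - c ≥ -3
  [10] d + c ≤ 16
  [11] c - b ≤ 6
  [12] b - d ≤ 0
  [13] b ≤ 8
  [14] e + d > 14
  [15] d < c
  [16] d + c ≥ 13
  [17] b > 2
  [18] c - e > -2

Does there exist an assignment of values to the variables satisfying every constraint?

The assignment a = 5, b = 6, c = 9, d = 7, e = 9 works:
  constraint 1 holds since d + a = 12.
  constraint 2 holds since d + a = 12.
The rest check out directly.

Satisfiable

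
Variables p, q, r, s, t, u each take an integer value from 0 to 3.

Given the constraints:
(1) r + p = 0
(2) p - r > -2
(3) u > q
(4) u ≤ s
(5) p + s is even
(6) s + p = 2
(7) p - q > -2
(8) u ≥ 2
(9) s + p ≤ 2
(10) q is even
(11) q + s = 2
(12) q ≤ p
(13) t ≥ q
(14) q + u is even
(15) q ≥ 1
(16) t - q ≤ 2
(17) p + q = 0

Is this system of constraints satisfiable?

From constraints 4 and 8: s ≥ u ≥ 2. From constraints 12 and 15: p ≥ q ≥ 1. Hence s + p ≥ 3. But constraint 9 requires s + p ≤ 2, and 2 < 3. Contradiction.

Unsatisfiable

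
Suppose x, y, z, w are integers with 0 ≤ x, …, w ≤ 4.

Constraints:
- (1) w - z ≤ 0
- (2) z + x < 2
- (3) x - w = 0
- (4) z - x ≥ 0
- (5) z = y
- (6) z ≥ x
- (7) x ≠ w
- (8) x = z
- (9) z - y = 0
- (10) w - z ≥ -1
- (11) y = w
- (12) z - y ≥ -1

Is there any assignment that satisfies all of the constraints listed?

Unsatisfiable

From constraints 5, 8, and 11, x = z = y = w, so x = w. But constraint 7 says x ≠ w. Contradiction.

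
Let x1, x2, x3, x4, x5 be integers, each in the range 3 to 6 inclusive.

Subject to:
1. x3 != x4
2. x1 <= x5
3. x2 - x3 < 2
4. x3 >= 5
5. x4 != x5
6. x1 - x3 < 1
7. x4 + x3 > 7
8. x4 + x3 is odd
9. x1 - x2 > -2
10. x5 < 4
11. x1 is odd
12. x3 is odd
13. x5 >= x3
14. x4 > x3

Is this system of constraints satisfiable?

Unsatisfiable

From constraints 4 and 13: x5 ≥ x3 and x3 ≥ 5, so x5 ≥ 5. From constraint 10: x5 ≤ 3. But 3 < 5, so no value of x5 works.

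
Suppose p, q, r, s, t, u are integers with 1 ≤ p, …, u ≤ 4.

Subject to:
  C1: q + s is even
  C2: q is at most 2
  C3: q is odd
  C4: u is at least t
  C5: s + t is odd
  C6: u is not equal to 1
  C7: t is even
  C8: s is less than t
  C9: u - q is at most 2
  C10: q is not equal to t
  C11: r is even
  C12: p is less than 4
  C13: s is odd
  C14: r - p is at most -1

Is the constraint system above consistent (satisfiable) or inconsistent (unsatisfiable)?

Satisfiable

One satisfying assignment is p = 3, q = 1, r = 2, s = 1, t = 2, u = 2.
For the less obvious constraints — constraint 1: q + s = 2 is even; constraint 9: u - q = 1; constraint 14: r - p = -1 — and the others hold by inspection.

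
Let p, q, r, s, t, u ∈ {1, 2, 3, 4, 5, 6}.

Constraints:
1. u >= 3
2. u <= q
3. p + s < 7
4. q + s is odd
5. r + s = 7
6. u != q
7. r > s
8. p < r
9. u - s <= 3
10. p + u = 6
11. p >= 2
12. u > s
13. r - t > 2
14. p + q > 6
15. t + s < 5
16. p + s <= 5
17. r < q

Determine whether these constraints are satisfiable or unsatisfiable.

One satisfying assignment is p = 2, q = 6, r = 4, s = 3, t = 1, u = 4.
For the less obvious constraints — constraint 3: p + s = 5; constraint 5: r + s = 7; constraint 9: u - s = 1 — and the others hold by inspection.

Satisfiable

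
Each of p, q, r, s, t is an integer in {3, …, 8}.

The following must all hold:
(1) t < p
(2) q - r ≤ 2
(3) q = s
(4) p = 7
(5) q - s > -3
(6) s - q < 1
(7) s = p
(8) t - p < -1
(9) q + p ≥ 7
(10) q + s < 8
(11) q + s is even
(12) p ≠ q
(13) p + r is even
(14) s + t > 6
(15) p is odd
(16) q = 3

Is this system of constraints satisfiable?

Unsatisfiable

Constraint 16 fixes q = 3 and constraint 4 fixes p = 7. Constraints 3 and 7 give q = s = p, so q = p. But 3 ≠ 7 — contradiction.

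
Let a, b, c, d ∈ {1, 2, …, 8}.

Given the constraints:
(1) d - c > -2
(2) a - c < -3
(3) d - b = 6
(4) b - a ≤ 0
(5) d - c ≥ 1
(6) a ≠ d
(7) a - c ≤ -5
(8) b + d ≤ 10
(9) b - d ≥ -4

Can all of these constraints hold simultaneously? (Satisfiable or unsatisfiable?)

Unsatisfiable

Constraints 4, 5, 7, and 9 give b − d ≥ -4, d − c ≥ 1, c − a ≥ 5, a − b ≥ 0.
Adding all 4 inequalities: the left sides telescope to 0, and the right sides sum to (-4) + 1 + 5 + 0 = 2. So 0 ≥ 2, which is false.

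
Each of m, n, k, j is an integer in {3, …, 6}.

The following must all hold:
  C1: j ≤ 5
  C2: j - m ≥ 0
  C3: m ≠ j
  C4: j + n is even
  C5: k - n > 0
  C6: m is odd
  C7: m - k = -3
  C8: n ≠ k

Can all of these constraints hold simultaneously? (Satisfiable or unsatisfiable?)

Satisfiable

Setting (m, n, k, j) = (3, 5, 6, 5) satisfies everything: constraint 2: j - m = 2; constraint 5: k - n = 1; constraint 7: m - k = -3, and the others follow.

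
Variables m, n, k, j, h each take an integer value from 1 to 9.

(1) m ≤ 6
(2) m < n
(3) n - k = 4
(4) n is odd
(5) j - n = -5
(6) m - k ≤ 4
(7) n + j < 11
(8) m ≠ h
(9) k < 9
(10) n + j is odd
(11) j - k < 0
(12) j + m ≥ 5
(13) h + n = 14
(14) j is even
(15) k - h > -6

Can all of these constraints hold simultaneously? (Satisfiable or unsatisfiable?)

Satisfiable

Take m = 6, n = 7, k = 3, j = 2, h = 7. Then constraint 3: n - k = 4; constraint 5: j - n = -5; constraint 6: m - k = 3, and every other listed constraint is also met.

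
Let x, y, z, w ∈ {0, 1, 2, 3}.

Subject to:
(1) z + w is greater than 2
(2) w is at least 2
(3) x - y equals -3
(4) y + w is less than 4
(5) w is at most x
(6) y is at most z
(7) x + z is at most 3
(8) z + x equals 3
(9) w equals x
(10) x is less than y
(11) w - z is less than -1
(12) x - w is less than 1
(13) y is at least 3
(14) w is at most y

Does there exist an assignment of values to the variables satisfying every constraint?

Unsatisfiable

From constraints 2 and 5: x ≥ w ≥ 2. From constraints 6 and 13: z ≥ y ≥ 3. Hence x + z ≥ 5. But constraint 7 requires x + z ≤ 3, and 3 < 5. Contradiction.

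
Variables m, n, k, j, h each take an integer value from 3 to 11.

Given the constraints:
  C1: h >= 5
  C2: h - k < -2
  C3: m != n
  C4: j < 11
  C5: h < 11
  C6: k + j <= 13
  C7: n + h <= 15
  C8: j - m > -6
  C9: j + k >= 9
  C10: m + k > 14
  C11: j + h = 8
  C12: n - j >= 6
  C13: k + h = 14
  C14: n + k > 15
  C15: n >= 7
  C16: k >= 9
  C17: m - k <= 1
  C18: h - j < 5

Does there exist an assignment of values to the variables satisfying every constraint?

One satisfying assignment is m = 7, n = 9, k = 9, j = 3, h = 5.
For the less obvious constraints — constraint 2: h - k = -4; constraint 6: k + j = 12 — and the others hold by inspection.

Satisfiable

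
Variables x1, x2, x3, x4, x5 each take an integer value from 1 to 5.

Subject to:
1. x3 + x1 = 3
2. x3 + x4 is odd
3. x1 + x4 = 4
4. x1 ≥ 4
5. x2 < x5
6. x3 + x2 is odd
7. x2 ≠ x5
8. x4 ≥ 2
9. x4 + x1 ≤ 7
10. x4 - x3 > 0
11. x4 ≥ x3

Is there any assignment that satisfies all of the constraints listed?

Unsatisfiable

From constraint 4: x1 ≥ 4. From constraint 8: x4 ≥ 2. Hence x1 + x4 ≥ 6. But constraint 3 requires x1 + x4 = 4, and 4 < 6. Contradiction.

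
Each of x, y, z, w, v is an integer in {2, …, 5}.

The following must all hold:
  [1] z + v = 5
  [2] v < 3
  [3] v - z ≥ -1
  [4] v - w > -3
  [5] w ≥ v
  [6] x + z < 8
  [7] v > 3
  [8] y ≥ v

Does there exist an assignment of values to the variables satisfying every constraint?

Unsatisfiable

From constraint 7: v ≥ 4. From constraint 2: v ≤ 2. But 2 < 4, so no value of v works.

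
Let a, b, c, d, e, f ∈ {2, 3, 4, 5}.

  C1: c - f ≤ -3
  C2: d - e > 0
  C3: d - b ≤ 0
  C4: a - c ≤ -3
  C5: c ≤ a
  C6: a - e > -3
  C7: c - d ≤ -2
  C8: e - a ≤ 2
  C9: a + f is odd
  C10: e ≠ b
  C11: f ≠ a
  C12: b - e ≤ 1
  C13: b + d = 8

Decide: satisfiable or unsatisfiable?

Unsatisfiable

Constraints 3, 4, 7, 8, and 12 give a − e ≥ -2, e − b ≥ -1, b − d ≥ 0, d − c ≥ 2, c − a ≥ 3.
Adding all 5 inequalities: the left sides telescope to 0, and the right sides sum to (-2) + (-1) + 0 + 2 + 3 = 2. So 0 ≥ 2, which is false.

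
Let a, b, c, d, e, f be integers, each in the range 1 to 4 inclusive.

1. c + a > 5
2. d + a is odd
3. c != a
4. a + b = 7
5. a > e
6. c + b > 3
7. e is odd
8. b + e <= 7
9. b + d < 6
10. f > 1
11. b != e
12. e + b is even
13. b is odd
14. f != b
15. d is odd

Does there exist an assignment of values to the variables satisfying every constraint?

Setting (a, b, c, d, e, f) = (4, 3, 3, 1, 1, 4) satisfies everything: constraint 1: c + a = 7; constraint 4: a + b = 7, and the others follow.

Satisfiable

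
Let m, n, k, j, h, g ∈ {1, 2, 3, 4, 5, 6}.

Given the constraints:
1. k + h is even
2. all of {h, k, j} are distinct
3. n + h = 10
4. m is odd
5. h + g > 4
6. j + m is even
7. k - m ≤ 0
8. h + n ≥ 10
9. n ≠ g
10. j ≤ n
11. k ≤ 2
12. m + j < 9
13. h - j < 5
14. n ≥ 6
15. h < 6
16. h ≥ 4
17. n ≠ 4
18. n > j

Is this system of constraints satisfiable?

Satisfiable

Take m = 5, n = 6, k = 2, j = 1, h = 4, g = 2. Then constraint 3: n + h = 10; constraint 5: h + g = 6, and every other listed constraint is also met.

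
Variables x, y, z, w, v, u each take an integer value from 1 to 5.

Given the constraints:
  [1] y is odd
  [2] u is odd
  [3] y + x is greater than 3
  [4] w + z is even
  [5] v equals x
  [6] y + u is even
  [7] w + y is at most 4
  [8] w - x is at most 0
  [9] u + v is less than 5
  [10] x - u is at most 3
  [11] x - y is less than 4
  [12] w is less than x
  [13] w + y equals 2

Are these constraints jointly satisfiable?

Satisfiable

Take x = 3, y = 1, z = 1, w = 1, v = 3, u = 1. Then constraint 3: y + x = 4; constraint 7: w + y = 2; constraint 8: w - x = -2, and every other listed constraint is also met.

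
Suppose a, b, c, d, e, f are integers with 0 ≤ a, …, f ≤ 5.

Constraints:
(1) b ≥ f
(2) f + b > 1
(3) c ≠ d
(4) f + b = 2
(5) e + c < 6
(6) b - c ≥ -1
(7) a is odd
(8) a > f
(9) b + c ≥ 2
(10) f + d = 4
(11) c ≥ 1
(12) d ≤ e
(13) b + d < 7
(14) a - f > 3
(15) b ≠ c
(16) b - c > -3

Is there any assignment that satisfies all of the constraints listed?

Take a = 5, b = 1, c = 2, d = 3, e = 3, f = 1. Then constraint 2: f + b = 2; constraint 4: f + b = 2; constraint 5: e + c = 5, and every other listed constraint is also met.

Satisfiable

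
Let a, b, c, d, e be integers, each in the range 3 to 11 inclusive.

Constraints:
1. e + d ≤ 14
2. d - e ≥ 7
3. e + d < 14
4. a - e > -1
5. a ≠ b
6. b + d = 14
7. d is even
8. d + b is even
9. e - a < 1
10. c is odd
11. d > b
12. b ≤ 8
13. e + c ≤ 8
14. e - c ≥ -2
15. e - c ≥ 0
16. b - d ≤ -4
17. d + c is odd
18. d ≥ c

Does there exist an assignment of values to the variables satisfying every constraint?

Satisfiable

Setting (a, b, c, d, e) = (5, 4, 3, 10, 3) satisfies everything: constraint 1: e + d = 13; constraint 2: d - e = 7, and the others follow.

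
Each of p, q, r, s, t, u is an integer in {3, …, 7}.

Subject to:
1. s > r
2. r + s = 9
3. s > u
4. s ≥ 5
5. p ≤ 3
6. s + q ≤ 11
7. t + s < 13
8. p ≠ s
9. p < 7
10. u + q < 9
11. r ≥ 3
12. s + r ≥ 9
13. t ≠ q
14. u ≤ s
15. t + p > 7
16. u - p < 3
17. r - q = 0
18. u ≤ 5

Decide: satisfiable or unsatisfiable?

Satisfiable

Try p = 3, q = 4, r = 4, s = 5, t = 5, u = 4.
Check constraint 2: r + s = 9; constraint 6: s + q = 9. The remaining constraints are straightforward to verify.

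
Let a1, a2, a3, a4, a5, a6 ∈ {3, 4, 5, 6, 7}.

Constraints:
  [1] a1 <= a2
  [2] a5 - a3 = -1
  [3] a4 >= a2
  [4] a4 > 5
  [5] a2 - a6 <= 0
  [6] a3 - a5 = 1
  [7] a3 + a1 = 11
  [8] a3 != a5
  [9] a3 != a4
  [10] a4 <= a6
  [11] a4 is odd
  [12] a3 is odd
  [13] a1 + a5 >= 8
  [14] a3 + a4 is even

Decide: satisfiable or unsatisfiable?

Satisfiable

The assignment a1 = 6, a2 = 7, a3 = 5, a4 = 7, a5 = 4, a6 = 7 works:
  constraint 2 holds since a5 - a3 = -1.
  constraint 5 holds since a2 - a6 = 0.
The rest check out directly.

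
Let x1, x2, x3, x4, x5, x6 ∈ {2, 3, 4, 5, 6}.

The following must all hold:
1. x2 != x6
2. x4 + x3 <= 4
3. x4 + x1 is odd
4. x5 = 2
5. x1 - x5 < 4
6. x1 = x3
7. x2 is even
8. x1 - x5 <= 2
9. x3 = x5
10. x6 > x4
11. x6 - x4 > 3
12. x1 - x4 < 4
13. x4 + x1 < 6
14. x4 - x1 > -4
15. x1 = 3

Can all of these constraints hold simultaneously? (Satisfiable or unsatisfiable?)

Unsatisfiable

Constraint 15 fixes x1 = 3 and constraint 4 fixes x5 = 2. Constraints 6 and 9 give x1 = x3 = x5, so x1 = x5. But 3 ≠ 2 — contradiction.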